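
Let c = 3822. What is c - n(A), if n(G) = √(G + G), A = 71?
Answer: 3822 - √142 ≈ 3810.1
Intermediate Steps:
n(G) = √2*√G (n(G) = √(2*G) = √2*√G)
c - n(A) = 3822 - √2*√71 = 3822 - √142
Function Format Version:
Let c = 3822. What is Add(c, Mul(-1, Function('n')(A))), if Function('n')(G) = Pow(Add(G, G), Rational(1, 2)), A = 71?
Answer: Add(3822, Mul(-1, Pow(142, Rational(1, 2)))) ≈ 3810.1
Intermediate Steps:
Function('n')(G) = Mul(Pow(2, Rational(1, 2)), Pow(G, Rational(1, 2))) (Function('n')(G) = Pow(Mul(2, G), Rational(1, 2)) = Mul(Pow(2, Rational(1, 2)), Pow(G, Rational(1, 2))))
Add(c, Mul(-1, Function('n')(A))) = Add(3822, Mul(-1, Mul(Pow(2, Rational(1, 2)), Pow(71, Rational(1, 2))))) = Add(3822, Mul(-1, Pow(142, Rational(1, 2))))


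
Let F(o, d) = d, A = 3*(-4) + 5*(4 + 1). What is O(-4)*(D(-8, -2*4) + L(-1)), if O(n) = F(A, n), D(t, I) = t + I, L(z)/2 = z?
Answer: 72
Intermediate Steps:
L(z) = 2*z
A = 13 (A = -12 + 5*5 = -12 + 25 = 13)
D(t, I) = I + t
O(n) = n
O(-4)*(D(-8, -2*4) + L(-1)) = -4*((-2*4 - 8) + 2*(-1)) = -4*((-8 - 8) - 2) = -4*(-16 - 2) = -4*(-18) = 72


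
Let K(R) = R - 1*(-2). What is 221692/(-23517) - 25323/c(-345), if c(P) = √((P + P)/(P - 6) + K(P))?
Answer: -221692/23517 + 75969*I*√518713/39901 ≈ -9.4269 + 1371.2*I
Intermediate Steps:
K(R) = 2 + R (K(R) = R + 2 = 2 + R)
c(P) = √(2 + P + 2*P/(-6 + P)) (c(P) = √((P + P)/(P - 6) + (2 + P)) = √((2*P)/(-6 + P) + (2 + P)) = √(2*P/(-6 + P) + (2 + P)) = √(2 + P + 2*P/(-6 + P)))
221692/(-23517) - 25323/c(-345) = 221692/(-23517) - 25323*(-3*I*√39)/√(-12 + (-345)² - 2*(-345)) = 221692*(-1/23517) - 25323*(-3*I*√39)/√(-12 + 119025 + 690) = -221692/23517 - 25323*(-3*I*√518713/39901) = -221692/23517 - (-75969)*I*√518713/39901 = -221692/23517 + 75969*I*√518713/39901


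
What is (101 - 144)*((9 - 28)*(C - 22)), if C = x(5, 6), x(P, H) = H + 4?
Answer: -9804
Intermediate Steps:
x(P, H) = 4 + H
C = 10 (C = 4 + 6 = 10)
(101 - 144)*((9 - 28)*(C - 22)) = (101 - 144)*((9 - 28)*(10 - 22)) = -(-817)*(-12) = -43*228 = -9804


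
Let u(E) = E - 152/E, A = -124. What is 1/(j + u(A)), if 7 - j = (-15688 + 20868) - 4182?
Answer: -31/34527 ≈ -0.00089785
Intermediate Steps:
j = -991 (j = 7 - ((-15688 + 20868) - 4182) = 7 - (5180 - 4182) = 7 - 1*998 = 7 - 998 = -991)
1/(j + u(A)) = 1/(-991 + (-124 - 152/(-124))) = 1/(-991 + (-124 - 152*(-1/124))) = 1/(-991 + (-124 + 38/31)) = 1/(-991 - 3806/31) = 1/(-34527/31) = -31/34527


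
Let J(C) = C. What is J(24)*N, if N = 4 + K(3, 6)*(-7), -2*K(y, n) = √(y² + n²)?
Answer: 96 + 252*√5 ≈ 659.49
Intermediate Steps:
K(y, n) = -√(n² + y²)/2 (K(y, n) = -√(y² + n²)/2 = -√(n² + y²)/2)
N = 4 + 21*√5/2 (N = 4 - √(6² + 3²)/2*(-7) = 4 - √(36 + 9)/2*(-7) = 4 - 3*√5/2*(-7) = 4 + 21*√5/2 ≈ 27.479)
J(24)*N = 24*(4 + 21*√5/2) = 96 + 252*√5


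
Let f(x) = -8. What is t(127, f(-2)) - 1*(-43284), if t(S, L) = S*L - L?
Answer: 42276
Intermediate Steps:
t(S, L) = -L + L*S (t(S, L) = L*S - L = -L + L*S)
t(127, f(-2)) - 1*(-43284) = -8*(-1 + 127) - 1*(-43284) = -8*126 + 43284 = -1008 + 43284 = 42276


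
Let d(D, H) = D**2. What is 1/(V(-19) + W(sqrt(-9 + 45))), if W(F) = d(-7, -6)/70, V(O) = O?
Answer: -10/183 ≈ -0.054645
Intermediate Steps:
W(F) = 7/10 (W(F) = (-7)**2/70 = 49*(1/70) = 7/10)
1/(V(-19) + W(sqrt(-9 + 45))) = 1/(-19 + 7/10) = 1/(-183/10) = -10/183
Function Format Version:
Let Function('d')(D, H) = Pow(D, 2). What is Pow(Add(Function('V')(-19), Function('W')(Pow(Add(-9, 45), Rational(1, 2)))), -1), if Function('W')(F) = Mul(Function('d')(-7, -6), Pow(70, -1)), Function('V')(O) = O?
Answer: Rational(-10, 183) ≈ -0.054645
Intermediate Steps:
Function('W')(F) = Rational(7, 10) (Function('W')(F) = Mul(Pow(-7, 2), Pow(70, -1)) = Mul(49, Rational(1, 70)) = Rational(7, 10))
Pow(Add(Function('V')(-19), Function('W')(Pow(Add(-9, 45), Rational(1, 2)))), -1) = Pow(Add(-19, Rational(7, 10)), -1) = Pow(Rational(-183, 10), -1) = Rational(-10, 183)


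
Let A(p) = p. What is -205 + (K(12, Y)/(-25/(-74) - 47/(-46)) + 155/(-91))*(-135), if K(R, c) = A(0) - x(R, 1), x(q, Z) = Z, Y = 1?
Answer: 1006225/8099 ≈ 124.24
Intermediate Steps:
K(R, c) = -1 (K(R, c) = 0 - 1*1 = 0 - 1 = -1)
-205 + (K(12, Y)/(-25/(-74) - 47/(-46)) + 155/(-91))*(-135) = -205 + (-1/(-25/(-74) - 47/(-46)) + 155/(-91))*(-135) = -205 + (-1/(-25*(-1/74) - 47*(-1/46)) + 155*(-1/91))*(-135) = -205 + (-1/(25/74 + 47/46) - 155/91)*(-135) = -205 + (-1/1157/851 - 155/91)*(-135) = -205 + (-1*851/1157 - 155/91)*(-135) = -205 + (-851/1157 - 155/91)*(-135) = -205 - 19752/8099*(-135) = -205 + 2666520/8099 = 1006225/8099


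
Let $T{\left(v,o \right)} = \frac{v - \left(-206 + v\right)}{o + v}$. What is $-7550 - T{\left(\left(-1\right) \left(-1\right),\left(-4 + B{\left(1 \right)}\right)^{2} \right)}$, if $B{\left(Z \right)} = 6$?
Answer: $- \frac{37956}{5} \approx -7591.2$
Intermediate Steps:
$T{\left(v,o \right)} = \frac{206}{o + v}$
$-7550 - T{\left(\left(-1\right) \left(-1\right),\left(-4 + B{\left(1 \right)}\right)^{2} \right)} = -7550 - \frac{206}{\left(-4 + 6\right)^{2} - -1} = -7550 - \frac{206}{2^{2} + 1} = -7550 - \frac{206}{4 + 1} = -7550 - \frac{206}{5} = - \frac{37956}{5}$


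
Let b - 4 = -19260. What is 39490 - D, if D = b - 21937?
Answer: 80683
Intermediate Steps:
b = -19256 (b = 4 - 19260 = -19256)
D = -41193 (D = -19256 - 21937 = -41193)
39490 - D = 39490 - 1*(-41193) = 39490 + 41193 = 80683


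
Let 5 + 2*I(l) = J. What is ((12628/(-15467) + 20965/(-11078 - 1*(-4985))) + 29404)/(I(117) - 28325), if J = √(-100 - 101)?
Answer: -17441206655784175/16805106670966467 - 2770644425065*I*√201/151245960038698203 ≈ -1.0379 - 0.00025971*I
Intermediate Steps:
J = I*√201 (J = √(-201) = I*√201 ≈ 14.177*I)
I(l) = -5/2 + I*√201/2 (I(l) = -5/2 + (I*√201)/2 = -5/2 + I*√201/2)
((12628/(-15467) + 20965/(-11078 - 1*(-4985))) + 29404)/(I(117) - 28325) = ((12628/(-15467) + 20965/(-11078 - 1*(-4985))) + 29404)/((-5/2 + I*√201/2) - 28325) = ((12628*(-1/15467) + 20965/(-11078 + 4985)) + 29404)/(-56655/2 + I*√201/2) = ((-12628/15467 + 20965/(-6093)) + 29404)/(-56655/2 + I*√201/2) = ((-12628/15467 + 20965*(-1/6093)) + 29404)/(-56655/2 + I*√201/2) = ((-12628/15467 - 20965/6093) + 29404)/(-56655/2 + I*√201/2) = (-401208059/94240431 + 29404)/(-56655/2 + I*√201/2) = 2770644425065/(94240431*(-56655/2 + I*√201/2))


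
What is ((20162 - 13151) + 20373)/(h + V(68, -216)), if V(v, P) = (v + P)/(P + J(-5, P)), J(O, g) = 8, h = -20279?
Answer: -1423968/1054471 ≈ -1.3504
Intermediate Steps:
V(v, P) = (P + v)/(8 + P) (V(v, P) = (v + P)/(P + 8) = (P + v)/(8 + P))
((20162 - 13151) + 20373)/(h + V(68, -216)) = ((20162 - 13151) + 20373)/(-20279 + (-216 + 68)/(8 - 216)) = (7011 + 20373)/(-20279 - 148/(-208)) = 27384/(-20279 - 1/208*(-148)) = 27384/(-20279 + 37/52) = 27384/(-1054471/52) = 27384*(-52/1054471) = -1423968/1054471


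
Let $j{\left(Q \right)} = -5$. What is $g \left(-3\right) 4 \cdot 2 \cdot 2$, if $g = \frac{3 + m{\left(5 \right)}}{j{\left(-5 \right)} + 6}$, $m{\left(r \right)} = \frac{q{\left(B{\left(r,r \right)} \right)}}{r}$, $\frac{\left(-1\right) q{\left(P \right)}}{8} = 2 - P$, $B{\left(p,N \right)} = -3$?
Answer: $240$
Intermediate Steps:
$q{\left(P \right)} = -16 + 8 P$ ($q{\left(P \right)} = - 8 \left(2 - P\right) = -16 + 8 P$)
$m{\left(r \right)} = - \frac{40}{r}$ ($m{\left(r \right)} = \frac{-16 + 8 \left(-3\right)}{r} = \frac{-16 - 24}{r} = - \frac{40}{r}$)
$g = -5$ ($g = \frac{3 - \frac{40}{5}}{-5 + 6} = \frac{3 - 8}{1} = \left(3 - 8\right) 1 = \left(-5\right) 1 = -5$)
$g \left(-3\right) 4 \cdot 2 \cdot 2 = - 5 \left(-3\right) 4 \cdot 2 \cdot 2 = - 5 \left(\left(-12\right) 2\right) 2 = \left(-5\right) \left(-24\right) 2 = 120 \cdot 2 = 240$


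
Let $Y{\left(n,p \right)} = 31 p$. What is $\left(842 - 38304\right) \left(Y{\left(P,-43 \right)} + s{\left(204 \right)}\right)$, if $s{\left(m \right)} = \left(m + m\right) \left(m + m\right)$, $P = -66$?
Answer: $-6186137522$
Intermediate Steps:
$s{\left(m \right)} = 4 m^{2}$ ($s{\left(m \right)} = 2 m 2 m = 4 m^{2}$)
$\left(842 - 38304\right) \left(Y{\left(P,-43 \right)} + s{\left(204 \right)}\right) = \left(842 - 38304\right) \left(31 \left(-43\right) + 4 \cdot 204^{2}\right) = - 37462 \left(-1333 + 4 \cdot 41616\right) = - 37462 \left(-1333 + 166464\right) = \left(-37462\right) 165131 = -6186137522$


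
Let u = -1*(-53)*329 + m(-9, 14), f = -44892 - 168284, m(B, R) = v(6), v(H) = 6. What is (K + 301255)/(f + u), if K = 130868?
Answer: -432123/195733 ≈ -2.2077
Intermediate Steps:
m(B, R) = 6
f = -213176
u = 17443 (u = -1*(-53)*329 + 6 = 53*329 + 6 = 17437 + 6 = 17443)
(K + 301255)/(f + u) = (130868 + 301255)/(-213176 + 17443) = 432123/(-195733) = 432123*(-1/195733) = -432123/195733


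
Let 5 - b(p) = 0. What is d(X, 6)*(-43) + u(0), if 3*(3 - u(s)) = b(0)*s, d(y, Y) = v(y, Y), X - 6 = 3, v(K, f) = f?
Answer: -255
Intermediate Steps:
b(p) = 5 (b(p) = 5 - 1*0 = 5 + 0 = 5)
X = 9 (X = 6 + 3 = 9)
d(y, Y) = Y
u(s) = 3 - 5*s/3
d(X, 6)*(-43) + u(0) = 6*(-43) + (3 - 5/3*0) = -258 + (3 + 0) = -258 + 3 = -255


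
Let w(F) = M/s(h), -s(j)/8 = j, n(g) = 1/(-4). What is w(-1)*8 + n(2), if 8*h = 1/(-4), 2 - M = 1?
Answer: 127/4 ≈ 31.750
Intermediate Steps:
M = 1 (M = 2 - 1*1 = 2 - 1 = 1)
h = -1/32 (h = (1/(-4))/8 = (1*(-1/4))/8 = (1/8)*(-1/4) = -1/32 ≈ -0.031250)
n(g) = -1/4
s(j) = -8*j
w(F) = 4 (w(F) = 1/(-8*(-1/32)) = 1/(1/4) = 1*4 = 4)
w(-1)*8 + n(2) = 4*8 - 1/4 = 32 - 1/4 = 127/4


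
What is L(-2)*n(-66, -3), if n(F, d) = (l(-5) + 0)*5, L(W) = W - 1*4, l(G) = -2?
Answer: 60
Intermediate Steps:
L(W) = -4 + W (L(W) = W - 4 = -4 + W)
n(F, d) = -10 (n(F, d) = (-2 + 0)*5 = -2*5 = -10)
L(-2)*n(-66, -3) = (-4 - 2)*(-10) = -6*(-10) = 60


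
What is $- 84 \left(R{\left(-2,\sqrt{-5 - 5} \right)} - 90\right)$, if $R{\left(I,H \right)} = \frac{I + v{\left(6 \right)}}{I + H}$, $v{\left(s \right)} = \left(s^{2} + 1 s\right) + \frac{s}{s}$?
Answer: $8052 + 246 i \sqrt{10} \approx 8052.0 + 777.92 i$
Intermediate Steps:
$v{\left(s \right)} = 1 + s + s^{2}$ ($v{\left(s \right)} = \left(s^{2} + s\right) + 1 = \left(s + s^{2}\right) + 1 = 1 + s + s^{2}$)
$R{\left(I,H \right)} = \frac{43 + I}{H + I}$ ($R{\left(I,H \right)} = \frac{I + \left(1 + 6 + 6^{2}\right)}{I + H} = \frac{I + \left(1 + 6 + 36\right)}{H + I} = \frac{I + 43}{H + I} = \frac{43 + I}{H + I}$)
$- 84 \left(R{\left(-2,\sqrt{-5 - 5} \right)} - 90\right) = - 84 \left(\frac{43 - 2}{\sqrt{-5 - 5} - 2} - 90\right) = - 84 \left(\frac{1}{\sqrt{-10} - 2} \cdot 41 - 90\right) = - 84 \left(\frac{1}{i \sqrt{10} - 2} \cdot 41 - 90\right) = - 84 \left(\frac{1}{-2 + i \sqrt{10}} \cdot 41 - 90\right) = - 84 \left(\frac{41}{-2 + i \sqrt{10}} - 90\right) = - 84 \left(-90 + \frac{41}{-2 + i \sqrt{10}}\right) = - (-7560 + \frac{3444}{-2 + i \sqrt{10}}) = 7560 - \frac{3444}{-2 + i \sqrt{10}}$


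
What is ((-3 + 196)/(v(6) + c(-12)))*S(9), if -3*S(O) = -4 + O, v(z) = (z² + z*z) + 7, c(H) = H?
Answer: -965/201 ≈ -4.8010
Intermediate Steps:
v(z) = 7 + 2*z² (v(z) = (z² + z²) + 7 = 2*z² + 7 = 7 + 2*z²)
S(O) = 4/3 - O/3 (S(O) = -(-4 + O)/3 = 4/3 - O/3)
((-3 + 196)/(v(6) + c(-12)))*S(9) = ((-3 + 196)/((7 + 2*6²) - 12))*(4/3 - ⅓*9) = (193/((7 + 2*36) - 12))*(4/3 - 3) = (193/((7 + 72) - 12))*(-5/3) = (193/(79 - 12))*(-5/3) = (193/67)*(-5/3) = -965/201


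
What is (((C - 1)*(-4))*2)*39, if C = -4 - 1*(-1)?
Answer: 1248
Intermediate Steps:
C = -3 (C = -4 + 1 = -3)
(((C - 1)*(-4))*2)*39 = (((-3 - 1)*(-4))*2)*39 = (-4*(-4)*2)*39 = (16*2)*39 = 32*39 = 1248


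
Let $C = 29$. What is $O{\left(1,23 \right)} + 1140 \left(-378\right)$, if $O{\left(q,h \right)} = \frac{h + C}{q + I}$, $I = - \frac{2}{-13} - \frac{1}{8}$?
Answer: $- \frac{46103032}{107} \approx -4.3087 \cdot 10^{5}$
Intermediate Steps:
$I = \frac{3}{104}$ ($I = \left(-2\right) \left(- \frac{1}{13}\right) - \frac{1}{8} = \frac{2}{13} - \frac{1}{8} = \frac{3}{104} \approx 0.028846$)
$O{\left(q,h \right)} = \frac{29 + h}{\frac{3}{104} + q}$ ($O{\left(q,h \right)} = \frac{h + 29}{q + \frac{3}{104}} = \frac{29 + h}{\frac{3}{104} + q}$)
$O{\left(1,23 \right)} + 1140 \left(-378\right) = \frac{104 \left(29 + 23\right)}{3 + 104 \cdot 1} + 1140 \left(-378\right) = 104 \frac{1}{3 + 104} \cdot 52 - 430920 = 104 \cdot \frac{1}{107} \cdot 52 - 430920 = \frac{5408}{107} - 430920 = - \frac{46103032}{107}$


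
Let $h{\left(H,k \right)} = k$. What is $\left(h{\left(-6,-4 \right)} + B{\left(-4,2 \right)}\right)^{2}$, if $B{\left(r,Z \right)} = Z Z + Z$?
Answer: $4$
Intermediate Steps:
$B{\left(r,Z \right)} = Z + Z^{2}$ ($B{\left(r,Z \right)} = Z^{2} + Z = Z + Z^{2}$)
$\left(h{\left(-6,-4 \right)} + B{\left(-4,2 \right)}\right)^{2} = \left(-4 + 2 \left(1 + 2\right)\right)^{2} = \left(-4 + 2 \cdot 3\right)^{2} = \left(-4 + 6\right)^{2} = 2^{2} = 4$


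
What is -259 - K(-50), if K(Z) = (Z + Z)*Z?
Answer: -5259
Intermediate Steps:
K(Z) = 2*Z**2 (K(Z) = (2*Z)*Z = 2*Z**2)
-259 - K(-50) = -259 - 2*(-50)**2 = -259 - 2*2500 = -259 - 1*5000 = -259 - 5000 = -5259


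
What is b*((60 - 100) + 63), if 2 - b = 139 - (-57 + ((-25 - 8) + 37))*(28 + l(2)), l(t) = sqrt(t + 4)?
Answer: -37283 - 1219*sqrt(6) ≈ -40269.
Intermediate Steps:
l(t) = sqrt(4 + t)
b = -1621 - 53*sqrt(6) (b = 2 - (139 - (-57 + ((-25 - 8) + 37))*(28 + sqrt(4 + 2))) = 2 - (139 - (-57 + (-33 + 37))*(28 + sqrt(6))) = 2 - (139 - (-57 + 4)*(28 + sqrt(6))) = 2 - (139 - (-53)*(28 + sqrt(6))) = 2 - (139 - (-1484 - 53*sqrt(6))) = 2 - (139 + (1484 + 53*sqrt(6))) = 2 - (1623 + 53*sqrt(6)) = 2 + (-1623 - 53*sqrt(6)) = -1621 - 53*sqrt(6) ≈ -1750.8)
b*((60 - 100) + 63) = (-1621 - 53*sqrt(6))*((60 - 100) + 63) = (-1621 - 53*sqrt(6))*(-40 + 63) = (-1621 - 53*sqrt(6))*23 = -37283 - 1219*sqrt(6)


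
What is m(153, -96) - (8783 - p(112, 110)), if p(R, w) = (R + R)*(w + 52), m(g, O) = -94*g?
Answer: 13123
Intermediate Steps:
p(R, w) = 2*R*(52 + w) (p(R, w) = (2*R)*(52 + w) = 2*R*(52 + w))
m(153, -96) - (8783 - p(112, 110)) = -94*153 - (8783 - 2*112*(52 + 110)) = -14382 - (8783 - 2*112*162) = -14382 - (8783 - 1*36288) = -14382 - (8783 - 36288) = -14382 - 1*(-27505) = -14382 + 27505 = 13123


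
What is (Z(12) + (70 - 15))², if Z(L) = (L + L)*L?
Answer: 117649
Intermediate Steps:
Z(L) = 2*L² (Z(L) = (2*L)*L = 2*L²)
(Z(12) + (70 - 15))² = (2*12² + (70 - 15))² = (2*144 + 55)² = (288 + 55)² = 343² = 117649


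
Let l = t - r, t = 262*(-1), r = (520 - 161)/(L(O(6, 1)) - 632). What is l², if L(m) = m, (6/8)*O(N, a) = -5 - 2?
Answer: 253020066121/3701776 ≈ 68351.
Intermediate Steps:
O(N, a) = -28/3 (O(N, a) = 4*(-5 - 2)/3 = (4/3)*(-7) = -28/3)
r = -1077/1924 (r = (520 - 161)/(-28/3 - 632) = 359/(-1924/3) = 359*(-3/1924) = -1077/1924 ≈ -0.55977)
t = -262
l = -503011/1924 (l = -262 - 1*(-1077/1924) = -262 + 1077/1924 = -503011/1924 ≈ -261.44)
l² = (-503011/1924)² = 253020066121/3701776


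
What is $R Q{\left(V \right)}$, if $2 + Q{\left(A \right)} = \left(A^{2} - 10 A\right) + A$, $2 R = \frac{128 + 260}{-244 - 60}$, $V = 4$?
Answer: $\frac{1067}{76} \approx 14.039$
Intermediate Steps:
$R = - \frac{97}{152}$ ($R = \frac{\left(128 + 260\right) \frac{1}{-244 - 60}}{2} = \frac{388 \frac{1}{-304}}{2} = \frac{388 \left(- \frac{1}{304}\right)}{2} = \frac{1}{2} \left(- \frac{97}{76}\right) = - \frac{97}{152} \approx -0.63816$)
$Q{\left(A \right)} = -2 + A^{2} - 9 A$ ($Q{\left(A \right)} = -2 + \left(\left(A^{2} - 10 A\right) + A\right) = -2 + \left(A^{2} - 9 A\right) = -2 + A^{2} - 9 A$)
$R Q{\left(V \right)} = - \frac{97 \left(-2 + 4^{2} - 36\right)}{152} = - \frac{97 \left(-2 + 16 - 36\right)}{152} = \left(- \frac{97}{152}\right) \left(-22\right) = \frac{1067}{76}$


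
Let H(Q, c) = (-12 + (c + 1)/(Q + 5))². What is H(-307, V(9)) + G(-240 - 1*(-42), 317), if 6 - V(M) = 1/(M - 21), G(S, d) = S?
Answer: -701802119/13133376 ≈ -53.437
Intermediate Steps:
V(M) = 6 - 1/(-21 + M) (V(M) = 6 - 1/(M - 21) = 6 - 1/(-21 + M))
H(Q, c) = (-12 + (1 + c)/(5 + Q))²
H(-307, V(9)) + G(-240 - 1*(-42), 317) = (59 - (-127 + 6*9)/(-21 + 9) + 12*(-307))²/(5 - 307)² + (-240 - 1*(-42)) = (59 - (-127 + 54)/(-12) - 3684)²/(-302)² + (-240 + 42) = (59 - (-1)*(-73)/12 - 3684)²/91204 - 198 = (59 - 1*73/12 - 3684)²/91204 - 198 = (59 - 73/12 - 3684)²/91204 - 198 = (-43573/12)²/91204 - 198 = (1/91204)*(1898606329/144) - 198 = 1898606329/13133376 - 198 = -701802119/13133376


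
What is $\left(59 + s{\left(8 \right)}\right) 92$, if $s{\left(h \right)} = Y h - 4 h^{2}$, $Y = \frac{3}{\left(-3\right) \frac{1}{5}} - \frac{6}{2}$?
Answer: $-24012$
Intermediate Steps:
$Y = -8$ ($Y = \frac{3}{\left(-3\right) \frac{1}{5}} - 3 = \frac{3}{- \frac{3}{5}} - 3 = 3 \left(- \frac{5}{3}\right) - 3 = -5 - 3 = -8$)
$s{\left(h \right)} = - 8 h - 4 h^{2}$
$\left(59 + s{\left(8 \right)}\right) 92 = \left(59 - 32 \left(2 + 8\right)\right) 92 = \left(59 - 32 \cdot 10\right) 92 = \left(59 - 320\right) 92 = \left(-261\right) 92 = -24012$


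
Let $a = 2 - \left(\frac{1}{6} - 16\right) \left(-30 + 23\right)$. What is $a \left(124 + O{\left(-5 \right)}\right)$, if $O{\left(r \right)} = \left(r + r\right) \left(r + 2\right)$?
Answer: $- \frac{50281}{3} \approx -16760.0$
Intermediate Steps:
$O{\left(r \right)} = 2 r \left(2 + r\right)$
$a = - \frac{653}{6}$ ($a = 2 - \left(\frac{1}{6} - 16\right) \left(-7\right) = 2 - \left(- \frac{95}{6}\right) \left(-7\right) = 2 - \frac{665}{6} = - \frac{653}{6} \approx -108.83$)
$a \left(124 + O{\left(-5 \right)}\right) = - \frac{653 \left(124 + 2 \left(-5\right) \left(2 - 5\right)\right)}{6} = - \frac{653 \left(124 + 2 \left(-5\right) \left(-3\right)\right)}{6} = - \frac{653 \left(124 + 30\right)}{6} = \left(- \frac{653}{6}\right) 154 = - \frac{50281}{3}$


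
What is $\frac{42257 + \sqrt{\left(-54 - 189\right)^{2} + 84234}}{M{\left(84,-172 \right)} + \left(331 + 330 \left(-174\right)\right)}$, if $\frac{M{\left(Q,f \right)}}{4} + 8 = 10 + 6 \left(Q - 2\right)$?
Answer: $- \frac{42257}{55113} - \frac{\sqrt{143283}}{55113} \approx -0.7736$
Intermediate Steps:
$M{\left(Q,f \right)} = -40 + 24 Q$ ($M{\left(Q,f \right)} = -32 + 4 \left(10 + 6 \left(Q - 2\right)\right) = -32 + 4 \left(10 + 6 \left(-2 + Q\right)\right) = -32 + 4 \left(10 + \left(-12 + 6 Q\right)\right) = -32 + 4 \left(-2 + 6 Q\right) = -32 + \left(-8 + 24 Q\right) = -40 + 24 Q$)
$\frac{42257 + \sqrt{\left(-54 - 189\right)^{2} + 84234}}{M{\left(84,-172 \right)} + \left(331 + 330 \left(-174\right)\right)} = \frac{42257 + \sqrt{\left(-54 - 189\right)^{2} + 84234}}{\left(-40 + 24 \cdot 84\right) + \left(331 + 330 \left(-174\right)\right)} = \frac{42257 + \sqrt{\left(-243\right)^{2} + 84234}}{\left(-40 + 2016\right) + \left(331 - 57420\right)} = \frac{42257 + \sqrt{59049 + 84234}}{1976 - 57089} = \frac{42257 + \sqrt{143283}}{-55113} = \left(42257 + \sqrt{143283}\right) \left(- \frac{1}{55113}\right) = - \frac{42257}{55113} - \frac{\sqrt{143283}}{55113}$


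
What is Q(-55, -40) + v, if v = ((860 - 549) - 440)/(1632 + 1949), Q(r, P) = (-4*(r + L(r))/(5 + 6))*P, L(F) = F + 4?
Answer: -60735179/39391 ≈ -1541.9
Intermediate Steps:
L(F) = 4 + F
Q(r, P) = P*(-16/11 - 8*r/11) (Q(r, P) = (-4*(r + (4 + r))/(5 + 6))*P = (-4*(4 + 2*r)/11)*P = (-4*(4/11 + 2*r/11))*P = (-16/11 - 8*r/11)*P = P*(-16/11 - 8*r/11))
v = -129/3581 (v = (311 - 440)/3581 = -129*1/3581 = -129/3581 ≈ -0.036023)
Q(-55, -40) + v = -8/11*(-40)*(2 - 55) - 129/3581 = -8/11*(-40)*(-53) - 129/3581 = -16960/11 - 129/3581 = -60735179/39391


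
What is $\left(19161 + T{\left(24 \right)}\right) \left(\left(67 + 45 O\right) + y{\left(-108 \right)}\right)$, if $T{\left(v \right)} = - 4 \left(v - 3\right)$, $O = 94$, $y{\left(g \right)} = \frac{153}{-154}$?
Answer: $\frac{12621057045}{154} \approx 8.1955 \cdot 10^{7}$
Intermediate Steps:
$y{\left(g \right)} = - \frac{153}{154}$ ($y{\left(g \right)} = 153 \left(- \frac{1}{154}\right) = - \frac{153}{154}$)
$T{\left(v \right)} = 12 - 4 v$ ($T{\left(v \right)} = - 4 \left(v - 3\right) = - 4 \left(-3 + v\right) = 12 - 4 v$)
$\left(19161 + T{\left(24 \right)}\right) \left(\left(67 + 45 O\right) + y{\left(-108 \right)}\right) = \left(19161 + \left(12 - 96\right)\right) \left(\left(67 + 45 \cdot 94\right) - \frac{153}{154}\right) = \left(19161 + \left(12 - 96\right)\right) \left(\left(67 + 4230\right) - \frac{153}{154}\right) = \left(19161 - 84\right) \left(4297 - \frac{153}{154}\right) = 19077 \cdot \frac{661585}{154} = \frac{12621057045}{154}$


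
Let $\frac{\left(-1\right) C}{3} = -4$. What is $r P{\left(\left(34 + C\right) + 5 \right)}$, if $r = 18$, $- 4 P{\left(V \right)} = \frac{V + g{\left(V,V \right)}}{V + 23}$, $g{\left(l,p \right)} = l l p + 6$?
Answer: $- \frac{298593}{37} \approx -8070.1$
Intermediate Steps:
$C = 12$ ($C = \left(-3\right) \left(-4\right) = 12$)
$g{\left(l,p \right)} = 6 + p l^{2}$ ($g{\left(l,p \right)} = l^{2} p + 6 = p l^{2} + 6 = 6 + p l^{2}$)
$P{\left(V \right)} = - \frac{6 + V + V^{3}}{4 \left(23 + V\right)}$ ($P{\left(V \right)} = - \frac{\left(V + \left(6 + V V^{2}\right)\right) \frac{1}{V + 23}}{4} = - \frac{\left(V + \left(6 + V^{3}\right)\right) \frac{1}{23 + V}}{4} = - \frac{\left(6 + V + V^{3}\right) \frac{1}{23 + V}}{4} = - \frac{\frac{1}{23 + V} \left(6 + V + V^{3}\right)}{4} = - \frac{6 + V + V^{3}}{4 \left(23 + V\right)}$)
$r P{\left(\left(34 + C\right) + 5 \right)} = 18 \frac{-6 - \left(\left(34 + 12\right) + 5\right) - \left(\left(34 + 12\right) + 5\right)^{3}}{4 \left(23 + \left(\left(34 + 12\right) + 5\right)\right)} = 18 \frac{-6 - \left(46 + 5\right) - \left(46 + 5\right)^{3}}{4 \left(23 + \left(46 + 5\right)\right)} = 18 \frac{-6 - 51 - 51^{3}}{4 \left(23 + 51\right)} = 18 \frac{-6 - 51 - 132651}{4 \cdot 74} = 18 \cdot \frac{1}{4} \cdot \frac{1}{74} \left(-6 - 51 - 132651\right) = 18 \cdot \frac{1}{4} \cdot \frac{1}{74} \left(-132708\right) = 18 \left(- \frac{33177}{74}\right) = - \frac{298593}{37}$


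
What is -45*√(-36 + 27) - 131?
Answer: -131 - 135*I ≈ -131.0 - 135.0*I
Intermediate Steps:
-45*√(-36 + 27) - 131 = -135*I - 131 = -131 - 135*I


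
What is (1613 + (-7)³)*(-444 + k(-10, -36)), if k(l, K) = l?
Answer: -576580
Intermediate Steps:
(1613 + (-7)³)*(-444 + k(-10, -36)) = (1613 + (-7)³)*(-444 - 10) = (1613 - 343)*(-454) = 1270*(-454) = -576580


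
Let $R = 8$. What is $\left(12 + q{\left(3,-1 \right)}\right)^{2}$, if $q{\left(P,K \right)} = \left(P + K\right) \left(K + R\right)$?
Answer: $676$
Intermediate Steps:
$q{\left(P,K \right)} = \left(8 + K\right) \left(K + P\right)$ ($q{\left(P,K \right)} = \left(P + K\right) \left(K + 8\right) = \left(K + P\right) \left(8 + K\right) = \left(8 + K\right) \left(K + P\right)$)
$\left(12 + q{\left(3,-1 \right)}\right)^{2} = \left(12 + \left(\left(-1\right)^{2} + 8 \left(-1\right) + 8 \cdot 3 - 3\right)\right)^{2} = \left(12 + \left(1 - 8 + 24 - 3\right)\right)^{2} = \left(12 + 14\right)^{2} = 26^{2} = 676$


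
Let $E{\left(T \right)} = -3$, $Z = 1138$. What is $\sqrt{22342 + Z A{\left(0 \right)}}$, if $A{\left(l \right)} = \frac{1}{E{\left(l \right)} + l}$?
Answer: $\frac{4 \sqrt{12354}}{3} \approx 148.2$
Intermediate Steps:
$A{\left(l \right)} = \frac{1}{-3 + l}$
$\sqrt{22342 + Z A{\left(0 \right)}} = \sqrt{22342 + \frac{1138}{-3 + 0}} = \sqrt{22342 + \frac{1138}{-3}} = \sqrt{22342 + 1138 \left(- \frac{1}{3}\right)} = \sqrt{22342 - \frac{1138}{3}} = \sqrt{\frac{65888}{3}} = \frac{4 \sqrt{12354}}{3}$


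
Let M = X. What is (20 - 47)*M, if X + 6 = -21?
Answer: 729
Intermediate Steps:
X = -27 (X = -6 - 21 = -27)
M = -27
(20 - 47)*M = (20 - 47)*(-27) = -27*(-27) = 729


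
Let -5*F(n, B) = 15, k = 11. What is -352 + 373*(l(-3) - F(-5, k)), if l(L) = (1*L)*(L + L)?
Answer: 7481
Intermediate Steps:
F(n, B) = -3 (F(n, B) = -⅕*15 = -3)
l(L) = 2*L² (l(L) = L*(2*L) = 2*L²)
-352 + 373*(l(-3) - F(-5, k)) = -352 + 373*(2*(-3)² - 1*(-3)) = -352 + 373*(2*9 + 3) = -352 + 373*(18 + 3) = -352 + 373*21 = -352 + 7833 = 7481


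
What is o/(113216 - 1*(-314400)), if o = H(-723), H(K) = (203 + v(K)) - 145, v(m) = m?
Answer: -95/61088 ≈ -0.0015551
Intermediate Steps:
H(K) = 58 + K (H(K) = (203 + K) - 145 = 58 + K)
o = -665 (o = 58 - 723 = -665)
o/(113216 - 1*(-314400)) = -665/(113216 - 1*(-314400)) = -665/(113216 + 314400) = -665/427616 = -665*1/427616 = -95/61088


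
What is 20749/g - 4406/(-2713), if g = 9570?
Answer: 98457457/25963410 ≈ 3.7922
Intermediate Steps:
20749/g - 4406/(-2713) = 20749/9570 - 4406/(-2713) = 20749*(1/9570) - 4406*(-1/2713) = 20749/9570 + 4406/2713 = 98457457/25963410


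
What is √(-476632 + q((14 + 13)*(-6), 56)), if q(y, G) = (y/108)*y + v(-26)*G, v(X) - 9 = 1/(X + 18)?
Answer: 2*I*√118973 ≈ 689.85*I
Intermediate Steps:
v(X) = 9 + 1/(18 + X) (v(X) = 9 + 1/(X + 18) = 9 + 1/(18 + X))
q(y, G) = y²/108 + 71*G/8 (q(y, G) = (y/108)*y + ((163 + 9*(-26))/(18 - 26))*G = (y*(1/108))*y + ((163 - 234)/(-8))*G = (y/108)*y + (-⅛*(-71))*G = y²/108 + 71*G/8)
√(-476632 + q((14 + 13)*(-6), 56)) = √(-476632 + (((14 + 13)*(-6))²/108 + (71/8)*56)) = √(-476632 + ((27*(-6))²/108 + 497)) = √(-476632 + ((1/108)*(-162)² + 497)) = √(-476632 + ((1/108)*26244 + 497)) = √(-476632 + (243 + 497)) = √(-476632 + 740) = √(-475892) = 2*I*√118973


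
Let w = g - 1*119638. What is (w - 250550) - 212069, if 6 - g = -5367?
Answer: -576884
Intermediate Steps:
g = 5373 (g = 6 - 1*(-5367) = 6 + 5367 = 5373)
w = -114265 (w = 5373 - 1*119638 = 5373 - 119638 = -114265)
(w - 250550) - 212069 = (-114265 - 250550) - 212069 = -364815 - 212069 = -576884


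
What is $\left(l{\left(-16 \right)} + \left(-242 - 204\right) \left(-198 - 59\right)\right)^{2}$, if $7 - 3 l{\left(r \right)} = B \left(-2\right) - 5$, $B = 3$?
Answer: $13139578384$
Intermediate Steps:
$l{\left(r \right)} = 6$ ($l{\left(r \right)} = \frac{7}{3} - \frac{3 \left(-2\right) - 5}{3} = \frac{7}{3} - \frac{-6 - 5}{3} = \frac{7}{3} - - \frac{11}{3} = \frac{7}{3} + \frac{11}{3} = 6$)
$\left(l{\left(-16 \right)} + \left(-242 - 204\right) \left(-198 - 59\right)\right)^{2} = \left(6 + \left(-242 - 204\right) \left(-198 - 59\right)\right)^{2} = \left(6 - -114622\right)^{2} = \left(6 + 114622\right)^{2} = 114628^{2} = 13139578384$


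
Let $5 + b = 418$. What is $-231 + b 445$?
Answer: $183554$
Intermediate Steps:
$b = 413$ ($b = -5 + 418 = 413$)
$-231 + b 445 = -231 + 413 \cdot 445 = -231 + 183785 = 183554$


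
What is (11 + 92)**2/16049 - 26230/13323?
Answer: -279621563/213820827 ≈ -1.3077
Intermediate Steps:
(11 + 92)**2/16049 - 26230/13323 = 103**2*(1/16049) - 26230*1/13323 = 10609*(1/16049) - 26230/13323 = 10609/16049 - 26230/13323 = -279621563/213820827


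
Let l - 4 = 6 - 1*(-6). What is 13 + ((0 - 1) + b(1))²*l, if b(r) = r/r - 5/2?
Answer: 113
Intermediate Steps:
l = 16 (l = 4 + (6 - 1*(-6)) = 4 + (6 + 6) = 4 + 12 = 16)
b(r) = -3/2 (b(r) = 1 - 5*½ = 1 - 5/2 = -3/2)
13 + ((0 - 1) + b(1))²*l = 13 + ((0 - 1) - 3/2)²*16 = 13 + (-1 - 3/2)²*16 = 13 + (-5/2)²*16 = 13 + (25/4)*16 = 13 + 100 = 113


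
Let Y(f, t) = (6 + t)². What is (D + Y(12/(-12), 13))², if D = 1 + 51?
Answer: 170569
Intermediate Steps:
D = 52
(D + Y(12/(-12), 13))² = (52 + (6 + 13)²)² = (52 + 19²)² = (52 + 361)² = 413² = 170569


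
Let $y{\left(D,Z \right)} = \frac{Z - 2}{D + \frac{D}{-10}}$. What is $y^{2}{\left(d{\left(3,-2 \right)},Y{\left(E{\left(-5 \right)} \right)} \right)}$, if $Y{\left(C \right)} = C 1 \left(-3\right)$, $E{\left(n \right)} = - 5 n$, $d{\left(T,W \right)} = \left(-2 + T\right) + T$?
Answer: $\frac{148225}{324} \approx 457.48$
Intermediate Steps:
$d{\left(T,W \right)} = -2 + 2 T$
$Y{\left(C \right)} = - 3 C$ ($Y{\left(C \right)} = C \left(-3\right) = - 3 C$)
$y{\left(D,Z \right)} = \frac{10 \left(-2 + Z\right)}{9 D}$ ($y{\left(D,Z \right)} = \frac{-2 + Z}{D + D \left(- \frac{1}{10}\right)} = \frac{-2 + Z}{D - \frac{D}{10}} = \frac{-2 + Z}{\frac{9}{10} D} = \left(-2 + Z\right) \frac{10}{9 D} = \frac{10 \left(-2 + Z\right)}{9 D}$)
$y^{2}{\left(d{\left(3,-2 \right)},Y{\left(E{\left(-5 \right)} \right)} \right)} = \left(\frac{10 \left(-2 - 3 \left(\left(-5\right) \left(-5\right)\right)\right)}{9 \left(-2 + 2 \cdot 3\right)}\right)^{2} = \left(\frac{10 \left(-2 - 75\right)}{9 \left(-2 + 6\right)}\right)^{2} = \left(\frac{10 \left(-2 - 75\right)}{9 \cdot 4}\right)^{2} = \left(\frac{10}{9} \cdot \frac{1}{4} \left(-77\right)\right)^{2} = \left(- \frac{385}{18}\right)^{2} = \frac{148225}{324}$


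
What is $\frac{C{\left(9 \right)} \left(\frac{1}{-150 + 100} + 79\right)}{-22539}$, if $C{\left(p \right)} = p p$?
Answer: $- \frac{9693}{34150} \approx -0.28384$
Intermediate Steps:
$C{\left(p \right)} = p^{2}$
$\frac{C{\left(9 \right)} \left(\frac{1}{-150 + 100} + 79\right)}{-22539} = \frac{9^{2} \left(\frac{1}{-150 + 100} + 79\right)}{-22539} = 81 \left(\frac{1}{-50} + 79\right) \left(- \frac{1}{22539}\right) = 81 \left(- \frac{1}{50} + 79\right) \left(- \frac{1}{22539}\right) = 81 \cdot \frac{3949}{50} \left(- \frac{1}{22539}\right) = \frac{319869}{50} \left(- \frac{1}{22539}\right) = - \frac{9693}{34150}$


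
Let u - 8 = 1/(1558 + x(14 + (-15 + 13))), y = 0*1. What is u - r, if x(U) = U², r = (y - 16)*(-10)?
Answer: -258703/1702 ≈ -152.00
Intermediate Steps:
y = 0
r = 160 (r = (0 - 16)*(-10) = -16*(-10) = 160)
u = 13617/1702 (u = 8 + 1/(1558 + (14 + (-15 + 13))²) = 8 + 1/(1558 + (14 - 2)²) = 8 + 1/(1558 + 12²) = 8 + 1/(1558 + 144) = 8 + 1/1702 = 13617/1702 ≈ 8.0006)
u - r = 13617/1702 - 1*160 = 13617/1702 - 160 = -258703/1702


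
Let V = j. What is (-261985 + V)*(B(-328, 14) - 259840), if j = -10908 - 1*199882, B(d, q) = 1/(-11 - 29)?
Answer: 982766942555/8 ≈ 1.2285e+11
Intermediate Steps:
B(d, q) = -1/40 (B(d, q) = 1/(-40) = -1/40)
j = -210790 (j = -10908 - 199882 = -210790)
V = -210790
(-261985 + V)*(B(-328, 14) - 259840) = (-261985 - 210790)*(-1/40 - 259840) = -472775*(-10393601/40) = 982766942555/8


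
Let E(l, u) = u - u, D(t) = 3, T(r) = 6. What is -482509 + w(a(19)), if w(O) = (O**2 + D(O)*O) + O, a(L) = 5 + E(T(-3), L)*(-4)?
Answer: -482464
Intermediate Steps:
E(l, u) = 0
a(L) = 5 (a(L) = 5 + 0*(-4) = 5 + 0 = 5)
w(O) = O**2 + 4*O (w(O) = (O**2 + 3*O) + O = O**2 + 4*O)
-482509 + w(a(19)) = -482509 + 5*(4 + 5) = -482509 + 5*9 = -482509 + 45 = -482464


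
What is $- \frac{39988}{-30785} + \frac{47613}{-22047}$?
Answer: $- \frac{194716923}{226238965} \approx -0.86067$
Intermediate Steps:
$- \frac{39988}{-30785} + \frac{47613}{-22047} = \left(-39988\right) \left(- \frac{1}{30785}\right) + 47613 \left(- \frac{1}{22047}\right) = \frac{39988}{30785} - \frac{15871}{7349} = - \frac{194716923}{226238965}$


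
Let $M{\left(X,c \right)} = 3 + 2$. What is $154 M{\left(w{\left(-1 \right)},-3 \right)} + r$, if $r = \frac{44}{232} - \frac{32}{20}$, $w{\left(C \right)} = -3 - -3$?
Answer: $\frac{222891}{290} \approx 768.59$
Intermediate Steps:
$w{\left(C \right)} = 0$ ($w{\left(C \right)} = -3 + 3 = 0$)
$M{\left(X,c \right)} = 5$
$r = - \frac{409}{290}$ ($r = 44 \cdot \frac{1}{232} - \frac{8}{5} = \frac{11}{58} - \frac{8}{5} = - \frac{409}{290} \approx -1.4103$)
$154 M{\left(w{\left(-1 \right)},-3 \right)} + r = 154 \cdot 5 - \frac{409}{290} = 770 - \frac{409}{290} = \frac{222891}{290}$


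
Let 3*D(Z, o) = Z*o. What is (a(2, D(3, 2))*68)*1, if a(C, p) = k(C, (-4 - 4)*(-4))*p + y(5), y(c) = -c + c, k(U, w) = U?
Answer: 272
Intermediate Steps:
y(c) = 0
D(Z, o) = Z*o/3 (D(Z, o) = (Z*o)/3 = Z*o/3)
a(C, p) = C*p (a(C, p) = C*p + 0 = C*p)
(a(2, D(3, 2))*68)*1 = ((2*((1/3)*3*2))*68)*1 = ((2*2)*68)*1 = (4*68)*1 = 272*1 = 272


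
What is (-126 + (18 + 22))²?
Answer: 7396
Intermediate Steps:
(-126 + (18 + 22))² = (-126 + 40)² = (-86)² = 7396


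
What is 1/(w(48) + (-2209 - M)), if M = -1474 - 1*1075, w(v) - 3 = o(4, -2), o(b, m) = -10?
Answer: 1/333 ≈ 0.0030030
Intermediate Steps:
w(v) = -7 (w(v) = 3 - 10 = -7)
M = -2549 (M = -1474 - 1075 = -2549)
1/(w(48) + (-2209 - M)) = 1/(-7 + (-2209 - 1*(-2549))) = 1/(-7 + (-2209 + 2549)) = 1/(-7 + 340) = 1/333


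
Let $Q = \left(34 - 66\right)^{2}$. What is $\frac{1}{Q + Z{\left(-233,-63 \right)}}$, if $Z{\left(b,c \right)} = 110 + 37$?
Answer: $\frac{1}{1171} \approx 0.00085397$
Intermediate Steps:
$Z{\left(b,c \right)} = 147$
$Q = 1024$ ($Q = \left(-32\right)^{2} = 1024$)
$\frac{1}{Q + Z{\left(-233,-63 \right)}} = \frac{1}{1024 + 147} = \frac{1}{1171}$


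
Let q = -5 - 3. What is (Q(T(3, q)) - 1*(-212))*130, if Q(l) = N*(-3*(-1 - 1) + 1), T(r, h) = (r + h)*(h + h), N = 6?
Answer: 33020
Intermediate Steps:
q = -8
T(r, h) = 2*h*(h + r) (T(r, h) = (h + r)*(2*h) = 2*h*(h + r))
Q(l) = 42 (Q(l) = 6*(-3*(-1 - 1) + 1) = 6*(-3*(-2) + 1) = 6*(6 + 1) = 6*7 = 42)
(Q(T(3, q)) - 1*(-212))*130 = (42 - 1*(-212))*130 = (42 + 212)*130 = 254*130 = 33020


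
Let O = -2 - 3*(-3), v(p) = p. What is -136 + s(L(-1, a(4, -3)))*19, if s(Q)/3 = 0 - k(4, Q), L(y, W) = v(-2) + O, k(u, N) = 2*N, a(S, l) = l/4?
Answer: -706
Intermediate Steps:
a(S, l) = l/4 (a(S, l) = l*(¼) = l/4)
O = 7 (O = -2 + 9 = 7)
L(y, W) = 5 (L(y, W) = -2 + 7 = 5)
s(Q) = -6*Q (s(Q) = 3*(0 - 2*Q) = 3*(-2*Q) = -6*Q)
-136 + s(L(-1, a(4, -3)))*19 = -136 - 6*5*19 = -136 - 30*19 = -136 - 570 = -706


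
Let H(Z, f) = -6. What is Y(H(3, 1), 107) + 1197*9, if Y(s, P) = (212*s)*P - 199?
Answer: -125530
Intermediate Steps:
Y(s, P) = -199 + 212*P*s (Y(s, P) = 212*P*s - 199 = -199 + 212*P*s)
Y(H(3, 1), 107) + 1197*9 = (-199 + 212*107*(-6)) + 1197*9 = (-199 - 136104) + 10773 = -136303 + 10773 = -125530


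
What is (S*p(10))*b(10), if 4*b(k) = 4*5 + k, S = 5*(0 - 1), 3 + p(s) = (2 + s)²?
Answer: -10575/2 ≈ -5287.5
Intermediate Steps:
p(s) = -3 + (2 + s)²
S = -5 (S = 5*(-1) = -5)
b(k) = 5 + k/4 (b(k) = (4*5 + k)/4 = (20 + k)/4 = 5 + k/4)
(S*p(10))*b(10) = (-5*(-3 + (2 + 10)²))*(5 + (¼)*10) = (-5*(-3 + 12²))*(5 + 5/2) = -5*(-3 + 144)*(15/2) = -5*141*(15/2) = -705*15/2 = -10575/2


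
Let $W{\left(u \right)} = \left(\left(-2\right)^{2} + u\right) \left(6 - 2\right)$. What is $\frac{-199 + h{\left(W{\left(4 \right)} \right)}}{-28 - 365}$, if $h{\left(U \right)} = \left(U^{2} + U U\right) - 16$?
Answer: $- \frac{611}{131} \approx -4.6641$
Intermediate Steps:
$W{\left(u \right)} = 16 + 4 u$ ($W{\left(u \right)} = \left(4 + u\right) 4 = 16 + 4 u$)
$h{\left(U \right)} = -16 + 2 U^{2}$ ($h{\left(U \right)} = \left(U^{2} + U^{2}\right) - 16 = 2 U^{2} - 16 = -16 + 2 U^{2}$)
$\frac{-199 + h{\left(W{\left(4 \right)} \right)}}{-28 - 365} = \frac{-199 - \left(16 - 2 \left(16 + 4 \cdot 4\right)^{2}\right)}{-28 - 365} = \frac{-199 - \left(16 - 2 \left(16 + 16\right)^{2}\right)}{-393} = \left(-199 - \left(16 - 2 \cdot 32^{2}\right)\right) \left(- \frac{1}{393}\right) = \left(-199 + \left(-16 + 2 \cdot 1024\right)\right) \left(- \frac{1}{393}\right) = \left(-199 + \left(-16 + 2048\right)\right) \left(- \frac{1}{393}\right) = \left(-199 + 2032\right) \left(- \frac{1}{393}\right) = 1833 \left(- \frac{1}{393}\right) = - \frac{611}{131}$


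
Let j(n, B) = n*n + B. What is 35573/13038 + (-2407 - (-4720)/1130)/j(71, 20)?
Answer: 5601294989/2485446978 ≈ 2.2536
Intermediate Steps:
j(n, B) = B + n² (j(n, B) = n² + B = B + n²)
35573/13038 + (-2407 - (-4720)/1130)/j(71, 20) = 35573/13038 + (-2407 - (-4720)/1130)/(20 + 71²) = 35573*(1/13038) + (-2407 - (-4720)/1130)/(20 + 5041) = 35573/13038 + (-2407 - 1*(-472/113))/5061 = 35573/13038 + (-2407 + 472/113)*(1/5061) = 35573/13038 - 271519/113*1/5061 = 35573/13038 - 271519/571893 = 5601294989/2485446978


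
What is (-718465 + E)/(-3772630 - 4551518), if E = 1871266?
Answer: -384267/2774716 ≈ -0.13849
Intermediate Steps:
(-718465 + E)/(-3772630 - 4551518) = (-718465 + 1871266)/(-3772630 - 4551518) = 1152801/(-8324148) = 1152801*(-1/8324148) = -384267/2774716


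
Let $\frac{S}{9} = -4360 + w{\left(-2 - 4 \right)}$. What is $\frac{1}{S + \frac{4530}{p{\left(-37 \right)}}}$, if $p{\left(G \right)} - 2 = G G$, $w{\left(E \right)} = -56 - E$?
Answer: $- \frac{457}{18136820} \approx -2.5197 \cdot 10^{-5}$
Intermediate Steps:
$p{\left(G \right)} = 2 + G^{2}$ ($p{\left(G \right)} = 2 + G G = 2 + G^{2}$)
$S = -39690$ ($S = 9 \left(-4360 - \left(54 - 4\right)\right) = 9 \left(-4360 - 50\right) = 9 \left(-4410\right) = -39690$)
$\frac{1}{S + \frac{4530}{p{\left(-37 \right)}}} = \frac{1}{-39690 + \frac{4530}{2 + \left(-37\right)^{2}}} = \frac{1}{-39690 + \frac{4530}{2 + 1369}} = \frac{1}{-39690 + \frac{4530}{1371}} = \frac{1}{-39690 + 4530 \cdot \frac{1}{1371}} = \frac{1}{-39690 + \frac{1510}{457}} = \frac{1}{- \frac{18136820}{457}} = - \frac{457}{18136820}$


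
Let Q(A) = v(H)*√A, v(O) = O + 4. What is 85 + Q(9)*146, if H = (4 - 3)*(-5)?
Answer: -353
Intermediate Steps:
H = -5 (H = 1*(-5) = -5)
v(O) = 4 + O
Q(A) = -√A (Q(A) = (4 - 5)*√A = -√A)
85 + Q(9)*146 = 85 - √9*146 = 85 - 1*3*146 = 85 - 3*146 = 85 - 438 = -353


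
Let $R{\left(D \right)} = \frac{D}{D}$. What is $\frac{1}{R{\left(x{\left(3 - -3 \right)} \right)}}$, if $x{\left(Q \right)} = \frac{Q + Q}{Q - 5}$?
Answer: $1$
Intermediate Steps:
$x{\left(Q \right)} = \frac{2 Q}{-5 + Q}$
$R{\left(D \right)} = 1$
$\frac{1}{R{\left(x{\left(3 - -3 \right)} \right)}} = 1^{-1} = 1$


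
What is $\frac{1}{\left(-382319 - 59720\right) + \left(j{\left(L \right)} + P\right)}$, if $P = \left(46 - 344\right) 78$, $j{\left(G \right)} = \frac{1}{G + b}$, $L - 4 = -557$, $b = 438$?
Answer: $- \frac{115}{53507546} \approx -2.1492 \cdot 10^{-6}$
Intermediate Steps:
$L = -553$ ($L = 4 - 557 = -553$)
$j{\left(G \right)} = \frac{1}{438 + G}$ ($j{\left(G \right)} = \frac{1}{G + 438} = \frac{1}{438 + G}$)
$P = -23244$ ($P = \left(-298\right) 78 = -23244$)
$\frac{1}{\left(-382319 - 59720\right) + \left(j{\left(L \right)} + P\right)} = \frac{1}{\left(-382319 - 59720\right) - \left(23244 - \frac{1}{438 - 553}\right)} = \frac{1}{\left(-382319 - 59720\right) - \left(23244 - \frac{1}{-115}\right)} = \frac{1}{-442039 - \frac{2673061}{115}} = \frac{1}{- \frac{53507546}{115}} = - \frac{115}{53507546}$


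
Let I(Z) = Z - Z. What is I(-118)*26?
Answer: 0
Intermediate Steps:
I(Z) = 0
I(-118)*26 = 0*26 = 0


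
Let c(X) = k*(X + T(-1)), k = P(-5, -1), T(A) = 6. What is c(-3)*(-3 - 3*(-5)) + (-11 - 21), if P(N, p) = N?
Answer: -212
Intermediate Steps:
k = -5
c(X) = -30 - 5*X (c(X) = -5*(X + 6) = -5*(6 + X) = -30 - 5*X)
c(-3)*(-3 - 3*(-5)) + (-11 - 21) = (-30 - 5*(-3))*(-3 - 3*(-5)) + (-11 - 21) = (-30 + 15)*(-3 + 15) - 32 = -15*12 - 32 = -180 - 32 = -212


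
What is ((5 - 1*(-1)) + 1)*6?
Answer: 42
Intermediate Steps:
((5 - 1*(-1)) + 1)*6 = ((5 + 1) + 1)*6 = (6 + 1)*6 = 7*6 = 42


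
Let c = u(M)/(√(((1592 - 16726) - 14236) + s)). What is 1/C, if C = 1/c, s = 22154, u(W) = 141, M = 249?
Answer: -141*I*√451/1804 ≈ -1.6599*I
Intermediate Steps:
c = -141*I*√451/1804 (c = 141/(√(((1592 - 16726) - 14236) + 22154)) = 141/(√((-15134 - 14236) + 22154)) = 141/(√(-29370 + 22154)) = 141/(√(-7216)) = 141/((4*I*√451)) = 141*(-I*√451/1804) = -141*I*√451/1804 ≈ -1.6599*I)
C = 4*I*√451/141 (C = 1/(-141*I*√451/1804) = 4*I*√451/141 ≈ 0.60246*I)
1/C = 1/(4*I*√451/141) = -141*I*√451/1804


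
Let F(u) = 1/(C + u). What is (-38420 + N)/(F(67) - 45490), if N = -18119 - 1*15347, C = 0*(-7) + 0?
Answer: 1605454/1015943 ≈ 1.5803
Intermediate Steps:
C = 0 (C = 0 + 0 = 0)
F(u) = 1/u (F(u) = 1/(0 + u) = 1/u)
N = -33466 (N = -18119 - 15347 = -33466)
(-38420 + N)/(F(67) - 45490) = (-38420 - 33466)/(1/67 - 45490) = -71886/(1/67 - 45490) = -71886/(-3047829/67) = -71886*(-67/3047829) = 1605454/1015943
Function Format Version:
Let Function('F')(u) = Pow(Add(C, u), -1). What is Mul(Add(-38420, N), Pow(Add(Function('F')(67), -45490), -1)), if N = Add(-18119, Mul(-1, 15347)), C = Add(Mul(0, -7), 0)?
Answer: Rational(1605454, 1015943) ≈ 1.5803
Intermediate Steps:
C = 0 (C = Add(0, 0) = 0)
Function('F')(u) = Pow(u, -1) (Function('F')(u) = Pow(Add(0, u), -1) = Pow(u, -1))
N = -33466 (N = Add(-18119, -15347) = -33466)
Mul(Add(-38420, N), Pow(Add(Function('F')(67), -45490), -1)) = Mul(Add(-38420, -33466), Pow(Add(Pow(67, -1), -45490), -1)) = Mul(-71886, Pow(Add(Rational(1, 67), -45490), -1)) = Mul(-71886, Pow(Rational(-3047829, 67), -1)) = Mul(-71886, Rational(-67, 3047829)) = Rational(1605454, 1015943)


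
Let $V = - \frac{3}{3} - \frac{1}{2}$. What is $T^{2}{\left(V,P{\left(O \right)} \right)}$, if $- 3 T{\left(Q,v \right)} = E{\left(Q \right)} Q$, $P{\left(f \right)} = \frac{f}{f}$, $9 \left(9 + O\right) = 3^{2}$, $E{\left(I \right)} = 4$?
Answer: $4$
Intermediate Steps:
$O = -8$ ($O = -9 + \frac{3^{2}}{9} = -9 + \frac{1}{9} \cdot 9 = -9 + 1 = -8$)
$P{\left(f \right)} = 1$
$V = - \frac{3}{2}$ ($V = \left(-3\right) \frac{1}{3} - \frac{1}{2} = -1 - \frac{1}{2} = - \frac{3}{2} \approx -1.5$)
$T{\left(Q,v \right)} = - \frac{4 Q}{3}$
$T^{2}{\left(V,P{\left(O \right)} \right)} = \left(\left(- \frac{4}{3}\right) \left(- \frac{3}{2}\right)\right)^{2} = 2^{2} = 4$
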